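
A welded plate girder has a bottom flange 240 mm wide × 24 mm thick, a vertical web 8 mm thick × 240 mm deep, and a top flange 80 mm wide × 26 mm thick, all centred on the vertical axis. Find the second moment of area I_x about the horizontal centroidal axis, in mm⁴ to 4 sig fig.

Break the section into simple shapes (no overlaps), measuring from the bottom-left corner of the bounding box.
Bottom plate: 240 × 24, A = 5 760 mm², y = 12 mm, Ī = 276 480 mm⁴.
Web plate: 8 × 240, A = 1 920 mm², y = 144 mm, Ī = 9 216 000 mm⁴.
Top plate: 80 × 26, A = 2 080 mm², y = 277 mm, Ī = 117 173 mm⁴.
Centroid: ȳ = ΣA·y / ΣA = 94.4426 mm.
Transfer each piece to the horizontal centroidal axis using Ī + A·d² with d = y − 94.4426:
  bottom plate: d = -82.4426 mm → contributes +39 425 968 mm⁴
  web plate: d = 49.5574 mm → contributes +13 931 393 mm⁴
  top plate: d = 182.557 mm → contributes +69 437 741 mm⁴
Total I = 122 795 101 mm⁴.

I_x ≈ 1.228 × 10⁸ mm⁴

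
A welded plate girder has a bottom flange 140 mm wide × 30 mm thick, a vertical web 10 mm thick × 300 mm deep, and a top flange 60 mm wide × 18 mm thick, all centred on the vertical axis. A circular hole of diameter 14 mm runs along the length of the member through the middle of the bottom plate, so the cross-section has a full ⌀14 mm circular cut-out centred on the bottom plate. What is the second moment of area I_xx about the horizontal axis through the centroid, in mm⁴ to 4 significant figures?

I_xx ≈ 1.300 × 10⁸ mm⁴

Split into non-overlapping primitives; take the origin at the lower-left of the bounding box.
Bottom plate: 140 × 30, A = 4 200 mm², y = 15 mm, Ī = 315 000 mm⁴.
Web plate: 10 × 300, A = 3 000 mm², y = 180 mm, Ī = 22 500 000 mm⁴.
Top plate: 60 × 18, A = 1 080 mm², y = 339 mm, Ī = 29 160 mm⁴.
Hole (subtracted): ⌀14, A = 153.938 mm², y = 15 mm, Ī = 1885.74 mm⁴.
Centroid: ȳ = ΣA·y / ΣA = 118.977 mm.
Transfer each piece to the horizontal axis through the centroid using Ī + A·d² with d = y − 118.977:
  bottom plate: d = -103.977 mm → contributes +45 721 728 mm⁴
  web plate: d = 61.0234 mm → contributes +33 671 579 mm⁴
  top plate: d = 220.023 mm → contributes +52 312 297 mm⁴
  hole: d = -103.977 mm → contributes −1 666 129 mm⁴
Total I = 130 039 476 mm⁴.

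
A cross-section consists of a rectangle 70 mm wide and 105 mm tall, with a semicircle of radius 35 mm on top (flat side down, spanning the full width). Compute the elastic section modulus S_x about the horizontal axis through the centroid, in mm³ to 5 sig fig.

S_x ≈ 1.8818 × 10⁵ mm³

Decompose the section into non-overlapping parts with the origin at the bottom-left of its bounding rectangle.
Rectangular body: 70 × 105, A = 7 350 mm², y = 52.5 mm, Ī = 6 752 813 mm⁴.
Semicircular cap: semicircle r = 35, A = 1924.226 mm², y = 119.8545 mm, Ī = 164 704 mm⁴.
Centroid: ȳ = ΣA·y / ΣA = 66.47477 mm.
Transfer each piece to the horizontal axis through the centroid using Ī + A·d² with d = y − 66.47477:
  rectangular body: d = -13.97477 mm → contributes +8 188 225 mm⁴
  semicircular cap: d = 53.37969 mm → contributes +5 647 576 mm⁴
Total I = 13 835 801 mm⁴.
Extreme fibre distance c = 73.52523 mm; S = I/c = 188177.6 mm³.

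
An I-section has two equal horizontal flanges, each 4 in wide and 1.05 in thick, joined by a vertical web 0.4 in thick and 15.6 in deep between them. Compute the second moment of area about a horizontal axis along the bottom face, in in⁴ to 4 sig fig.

I_base ≈ 1856 in⁴

Break the section into simple shapes (no overlaps), measuring from the bottom-left corner of the bounding box.
Bottom flange: 4 × 1.05, A = 4.2 in², y = 0.525 in, Ī = 0.385875 in⁴.
Web: 0.4 × 15.6, A = 6.24 in², y = 8.85 in, Ī = 126.547 in⁴.
Top flange: 4 × 1.05, A = 4.2 in², y = 17.175 in, Ī = 0.385875 in⁴.
Transfer each piece to the base of the section using Ī + A·d² with d = y − 0:
  bottom flange: d = 0.525 in → contributes +1.5435 in⁴
  web: d = 8.85 in → contributes +615.28 in⁴
  top flange: d = 17.175 in → contributes +1239.3 in⁴
Total I = 1856.13 in⁴.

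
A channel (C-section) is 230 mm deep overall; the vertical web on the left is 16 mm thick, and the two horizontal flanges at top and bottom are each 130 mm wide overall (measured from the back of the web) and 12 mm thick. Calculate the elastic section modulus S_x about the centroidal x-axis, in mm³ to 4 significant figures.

S_x ≈ 4.240 × 10⁵ mm³

Decompose the section into non-overlapping parts with the origin at the bottom-left of its bounding rectangle.
Web: 16 × 230, A = 3 680 mm², y = 115 mm, Ī = 16 222 667 mm⁴.
Top flange (beyond web): 114 × 12, A = 1 368 mm², y = 224 mm, Ī = 16 416 mm⁴.
Bottom flange (beyond web): 114 × 12, A = 1 368 mm², y = 6 mm, Ī = 16 416 mm⁴.
By symmetry the centroid is at mid-height, ȳ = 115 mm.
Transfer each piece to the centroidal x-axis using Ī + A·d² with d = y − 115:
  web: d = 0 mm → contributes +16 222 667 mm⁴
  top flange (beyond web): d = 109 mm → contributes +16 269 624 mm⁴
  bottom flange (beyond web): d = -109 mm → contributes +16 269 624 mm⁴
Total I = 48 761 915 mm⁴.
Extreme fibre distance c = 115 mm; S = I/c = 424 017 mm³.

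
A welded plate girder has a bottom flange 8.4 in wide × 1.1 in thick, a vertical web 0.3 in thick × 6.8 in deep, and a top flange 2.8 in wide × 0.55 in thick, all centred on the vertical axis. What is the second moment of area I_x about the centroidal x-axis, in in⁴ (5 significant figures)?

I_x ≈ 99.615 in⁴

Break the section into simple shapes (no overlaps), measuring from the bottom-left corner of the bounding box.
Bottom plate: 8.4 × 1.1, A = 9.24 in², y = 0.55 in, Ī = 0.9317 in⁴.
Web plate: 0.3 × 6.8, A = 2.04 in², y = 4.5 in, Ī = 7.8608 in⁴.
Top plate: 2.8 × 0.55, A = 1.54 in², y = 8.175 in, Ī = 0.03882083 in⁴.
Centroid: ȳ = ΣA·y / ΣA = 2.094501 in.
Transfer each piece to the centroidal x-axis using Ī + A·d² with d = y − 2.094501:
  bottom plate: d = -1.544501 in → contributes +22.97356 in⁴
  web plate: d = 2.405499 in → contributes +19.66511 in⁴
  top plate: d = 6.080499 in → contributes +56.97643 in⁴
Total I = 99.6151 in⁴.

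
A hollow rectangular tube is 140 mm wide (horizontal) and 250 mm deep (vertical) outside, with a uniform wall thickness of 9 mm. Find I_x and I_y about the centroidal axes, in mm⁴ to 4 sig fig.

Decompose the section into non-overlapping parts with the origin at the bottom-left of its bounding rectangle.
Outer rectangle: 140 × 250, A = 35 000 mm², y = 125 mm, Ī = 182 291 667 mm⁴.
Inner void (subtracted): 122 × 232, A = 28 304 mm², y = 125 mm, Ī = 126 952 875 mm⁴.
By symmetry the centroid is at mid-height, ȳ = 125 mm.
All pieces are centred on the centroidal x-axis, so I = ΣĪ (holes subtracted) = 55 338 792 mm⁴.
Repeating about the centroidal y-axis gives I_y = 22 060 272 mm⁴.

I_x ≈ 5.534 × 10⁷ mm⁴, I_y ≈ 2.206 × 10⁷ mm⁴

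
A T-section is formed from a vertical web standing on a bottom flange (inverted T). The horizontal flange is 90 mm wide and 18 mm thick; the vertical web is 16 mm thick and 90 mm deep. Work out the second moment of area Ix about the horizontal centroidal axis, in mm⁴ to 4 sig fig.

Split into non-overlapping primitives; take the origin at the lower-left of the bounding box.
Flange: 90 × 18, A = 1 620 mm², y = 9 mm, Ī = 43 740 mm⁴.
Web: 16 × 90, A = 1 440 mm², y = 63 mm, Ī = 972 000 mm⁴.
Centroid: ȳ = ΣA·y / ΣA = 34.4118 mm.
Transfer each piece to the horizontal centroidal axis using Ī + A·d² with d = y − 34.4118:
  flange: d = -25.4118 mm → contributes +1 089 868 mm⁴
  web: d = 28.5882 mm → contributes +2 148 894 mm⁴
Total I = 3 238 761 mm⁴.

Ix ≈ 3.239 × 10⁶ mm⁴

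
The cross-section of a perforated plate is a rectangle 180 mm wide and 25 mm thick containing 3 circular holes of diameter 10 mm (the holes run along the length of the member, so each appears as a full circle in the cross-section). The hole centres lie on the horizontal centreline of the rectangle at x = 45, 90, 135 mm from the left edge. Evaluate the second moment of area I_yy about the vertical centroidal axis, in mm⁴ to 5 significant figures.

I_yy ≈ 1.1830 × 10⁷ mm⁴

Split into non-overlapping primitives; take the origin at the lower-left of the bounding box.
Plate: 180 × 25, A = 4 500 mm², x = 90 mm, Ī = 12 150 000 mm⁴.
Hole 1 (subtracted): ⌀10, A = 78.53982 mm², x = 45 mm, Ī = 490.8739 mm⁴.
Hole 2 (subtracted): ⌀10, A = 78.53982 mm², x = 90 mm, Ī = 490.8739 mm⁴.
Hole 3 (subtracted): ⌀10, A = 78.53982 mm², x = 135 mm, Ī = 490.8739 mm⁴.
By symmetry the centroid is at mid-width, x̄ = 90 mm.
Transfer each piece to the vertical centroidal axis using Ī + A·d² with d = x − 90:
  plate: d = 0 mm → contributes +12 150 000 mm⁴
  hole 1: d = -45 mm → contributes −159 534 mm⁴
  hole 2: d = 0 mm → contributes −490.8739 mm⁴
  hole 3: d = 45 mm → contributes −159 534 mm⁴
Total I = 11 830 441 mm⁴.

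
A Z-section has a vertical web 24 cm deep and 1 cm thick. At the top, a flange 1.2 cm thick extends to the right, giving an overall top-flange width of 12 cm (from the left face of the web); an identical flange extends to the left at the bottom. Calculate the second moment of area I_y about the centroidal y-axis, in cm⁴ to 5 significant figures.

Decompose the section into non-overlapping parts with the origin at the bottom-left of its bounding rectangle.
Web: 1 × 24, A = 24 cm², x = 11.5 cm, Ī = 2 cm⁴.
Top flange (beyond web): 11 × 1.2, A = 13.2 cm², x = 17.5 cm, Ī = 133.1 cm⁴.
Bottom flange (beyond web): 11 × 1.2, A = 13.2 cm², x = 5.5 cm, Ī = 133.1 cm⁴.
Centroid: x̄ = ΣA·x / ΣA = 11.5 cm.
Transfer each piece to the centroidal y-axis using Ī + A·d² with d = x − 11.5:
  web: d = 0 cm → contributes +2 cm⁴
  top flange (beyond web): d = 6 cm → contributes +608.3 cm⁴
  bottom flange (beyond web): d = -6 cm → contributes +608.3 cm⁴
Total I = 1218.6 cm⁴.

I_y ≈ 1218.6 cm⁴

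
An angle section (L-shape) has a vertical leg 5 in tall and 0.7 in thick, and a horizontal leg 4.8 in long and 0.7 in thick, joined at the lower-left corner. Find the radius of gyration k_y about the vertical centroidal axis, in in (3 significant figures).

k_y ≈ 1.44 in

Split into non-overlapping primitives; take the origin at the lower-left of the bounding box.
Vertical leg: 0.7 × 5, A = 3.5 in², x = 0.35 in, Ī = 0.14292 in⁴.
Horizontal leg (remainder): 4.1 × 0.7, A = 2.87 in², x = 2.75 in, Ī = 4.0204 in⁴.
Centroid: x̄ = ΣA·x / ΣA = 1.4313 in.
Transfer each piece to the vertical centroidal axis using Ī + A·d² with d = x − 1.4313:
  vertical leg: d = -1.0813 in → contributes +4.2353 in⁴
  horizontal leg (remainder): d = 1.3187 in → contributes +9.0111 in⁴
Total I = 13.246 in⁴.
Radius of gyration: k = √(I/A) = √(13.246 / 6.37) = 1.442 in.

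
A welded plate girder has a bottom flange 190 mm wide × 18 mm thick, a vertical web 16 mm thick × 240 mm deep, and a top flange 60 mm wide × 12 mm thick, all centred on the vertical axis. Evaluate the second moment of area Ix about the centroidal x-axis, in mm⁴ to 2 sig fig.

Ix ≈ 7.1 × 10⁷ mm⁴

Split into non-overlapping primitives; take the origin at the lower-left of the bounding box.
Bottom plate: 190 × 18, A = 3 420 mm², y = 9 mm, Ī = 92 340 mm⁴.
Web plate: 16 × 240, A = 3 840 mm², y = 138 mm, Ī = 18 432 000 mm⁴.
Top plate: 60 × 12, A = 720 mm², y = 264 mm, Ī = 8 640 mm⁴.
Centroid: ȳ = ΣA·y / ΣA = 94.08 mm.
Transfer each piece to the centroidal x-axis using Ī + A·d² with d = y − 94.08:
  bottom plate: d = -85.08 mm → contributes +24 849 949 mm⁴
  web plate: d = 43.92 mm → contributes +25 838 318 mm⁴
  top plate: d = 169.9 mm → contributes +20 796 398 mm⁴
Total I = 71 484 665 mm⁴.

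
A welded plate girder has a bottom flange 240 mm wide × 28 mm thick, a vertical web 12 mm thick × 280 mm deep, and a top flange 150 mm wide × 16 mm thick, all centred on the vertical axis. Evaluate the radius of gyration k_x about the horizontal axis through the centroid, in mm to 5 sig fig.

k_x ≈ 125.76 mm

Decompose the section into non-overlapping parts with the origin at the bottom-left of its bounding rectangle.
Bottom plate: 240 × 28, A = 6 720 mm², y = 14 mm, Ī = 439 040 mm⁴.
Web plate: 12 × 280, A = 3 360 mm², y = 168 mm, Ī = 21 952 000 mm⁴.
Top plate: 150 × 16, A = 2 400 mm², y = 316 mm, Ī = 51 200 mm⁴.
Centroid: ȳ = ΣA·y / ΣA = 113.5385 mm.
Transfer each piece to the horizontal axis through the centroid using Ī + A·d² with d = y − 113.5385:
  bottom plate: d = -99.53846 mm → contributes +67 020 164 mm⁴
  web plate: d = 54.46154 mm → contributes +31 917 959 mm⁴
  top plate: d = 202.4615 mm → contributes +98 428 819 mm⁴
Total I = 197 366 942 mm⁴.
Radius of gyration: k = √(I/A) = √(197 366 942 / 12 480) = 125.7563 mm.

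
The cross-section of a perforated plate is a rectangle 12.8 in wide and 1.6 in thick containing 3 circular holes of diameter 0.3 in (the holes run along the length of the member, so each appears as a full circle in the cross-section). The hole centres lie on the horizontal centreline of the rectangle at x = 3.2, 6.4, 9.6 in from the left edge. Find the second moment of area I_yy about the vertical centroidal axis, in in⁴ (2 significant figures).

I_yy ≈ 280 in⁴

Break the section into simple shapes (no overlaps), measuring from the bottom-left corner of the bounding box.
Plate: 12.8 × 1.6, A = 20.48 in², x = 6.4 in, Ī = 279.6 in⁴.
Hole 1 (subtracted): ⌀0.3, A = 0.07069 in², x = 3.2 in, Ī = 0.0003976 in⁴.
Hole 2 (subtracted): ⌀0.3, A = 0.07069 in², x = 6.4 in, Ī = 0.0003976 in⁴.
Hole 3 (subtracted): ⌀0.3, A = 0.07069 in², x = 9.6 in, Ī = 0.0003976 in⁴.
By symmetry the centroid is at mid-width, x̄ = 6.4 in.
Transfer each piece to the vertical centroidal axis using Ī + A·d² with d = x − 6.4:
  plate: d = 0 in → contributes +279.6 in⁴
  hole 1: d = -3.2 in → contributes −0.7242 in⁴
  hole 2: d = 0 in → contributes −0.0003976 in⁴
  hole 3: d = 3.2 in → contributes −0.7242 in⁴
Total I = 278.2 in⁴.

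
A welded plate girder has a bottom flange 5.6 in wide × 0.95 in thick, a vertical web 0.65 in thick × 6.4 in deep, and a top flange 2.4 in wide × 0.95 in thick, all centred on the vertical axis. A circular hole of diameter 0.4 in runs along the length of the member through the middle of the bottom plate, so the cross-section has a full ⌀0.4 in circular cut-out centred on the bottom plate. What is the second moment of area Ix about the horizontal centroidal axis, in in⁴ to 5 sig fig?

Ix ≈ 105.86 in⁴

Treat the section as a set of non-overlapping primitives; coordinates are from the bounding-box lower-left.
Bottom plate: 5.6 × 0.95, A = 5.32 in², y = 0.475 in, Ī = 0.4001083 in⁴.
Web plate: 0.65 × 6.4, A = 4.16 in², y = 4.15 in, Ī = 14.19947 in⁴.
Top plate: 2.4 × 0.95, A = 2.28 in², y = 7.825 in, Ī = 0.171475 in⁴.
Hole (subtracted): ⌀0.4, A = 0.1256637 in², y = 0.475 in, Ī = 0.001256637 in⁴.
Centroid: ȳ = ΣA·y / ΣA = 3.229433 in.
Transfer each piece to the horizontal centroidal axis using Ī + A·d² with d = y − 3.229433:
  bottom plate: d = -2.754433 in → contributes +40.76242 in⁴
  web plate: d = 0.920567 in → contributes +17.72483 in⁴
  top plate: d = 4.595567 in → contributes +48.32333 in⁴
  hole: d = -2.754433 in → contributes −0.9546548 in⁴
Total I = 105.8559 in⁴.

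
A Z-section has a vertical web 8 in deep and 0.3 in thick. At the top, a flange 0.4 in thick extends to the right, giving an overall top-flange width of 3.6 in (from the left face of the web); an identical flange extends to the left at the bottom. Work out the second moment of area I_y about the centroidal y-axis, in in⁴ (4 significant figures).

Decompose the section into non-overlapping parts with the origin at the bottom-left of its bounding rectangle.
Web: 0.3 × 8, A = 2.4 in², x = 3.45 in, Ī = 0.018 in⁴.
Top flange (beyond web): 3.3 × 0.4, A = 1.32 in², x = 5.25 in, Ī = 1.1979 in⁴.
Bottom flange (beyond web): 3.3 × 0.4, A = 1.32 in², x = 1.65 in, Ī = 1.1979 in⁴.
Centroid: x̄ = ΣA·x / ΣA = 3.45 in.
Transfer each piece to the centroidal y-axis using Ī + A·d² with d = x − 3.45:
  web: d = 0 in → contributes +0.018 in⁴
  top flange (beyond web): d = 1.8 in → contributes +5.4747 in⁴
  bottom flange (beyond web): d = -1.8 in → contributes +5.4747 in⁴
Total I = 10.9674 in⁴.

I_y ≈ 10.97 in⁴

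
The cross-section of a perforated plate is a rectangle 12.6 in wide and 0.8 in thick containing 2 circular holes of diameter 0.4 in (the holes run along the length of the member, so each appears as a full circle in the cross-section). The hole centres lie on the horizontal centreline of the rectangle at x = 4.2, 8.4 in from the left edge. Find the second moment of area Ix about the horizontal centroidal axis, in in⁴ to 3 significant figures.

Ix ≈ 0.535 in⁴

Treat the section as a set of non-overlapping primitives; coordinates are from the bounding-box lower-left.
Plate: 12.6 × 0.8, A = 10.08 in², y = 0.4 in, Ī = 0.5376 in⁴.
Hole 1 (subtracted): ⌀0.4, A = 0.12566 in², y = 0.4 in, Ī = 0.0012566 in⁴.
Hole 2 (subtracted): ⌀0.4, A = 0.12566 in², y = 0.4 in, Ī = 0.0012566 in⁴.
By symmetry the centroid is at mid-height, ȳ = 0.4 in.
All pieces are centred on the horizontal centroidal axis, so I = ΣĪ (holes subtracted) = 0.53509 in⁴.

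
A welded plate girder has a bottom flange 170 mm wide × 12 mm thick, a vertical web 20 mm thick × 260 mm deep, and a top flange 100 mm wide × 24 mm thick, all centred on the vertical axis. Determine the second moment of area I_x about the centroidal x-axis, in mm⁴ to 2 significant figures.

Decompose the section into non-overlapping parts with the origin at the bottom-left of its bounding rectangle.
Bottom plate: 170 × 12, A = 2 040 mm², y = 6 mm, Ī = 24 480 mm⁴.
Web plate: 20 × 260, A = 5 200 mm², y = 142 mm, Ī = 29 293 333 mm⁴.
Top plate: 100 × 24, A = 2 400 mm², y = 284 mm, Ī = 115 200 mm⁴.
Centroid: ȳ = ΣA·y / ΣA = 148.6 mm.
Transfer each piece to the centroidal x-axis using Ī + A·d² with d = y − 148.6:
  bottom plate: d = -142.6 mm → contributes +41 491 459 mm⁴
  web plate: d = -6.573 mm → contributes +29 517 969 mm⁴
  top plate: d = 135.4 mm → contributes +44 132 584 mm⁴
Total I = 115 142 013 mm⁴.

I_x ≈ 1.2 × 10⁸ mm⁴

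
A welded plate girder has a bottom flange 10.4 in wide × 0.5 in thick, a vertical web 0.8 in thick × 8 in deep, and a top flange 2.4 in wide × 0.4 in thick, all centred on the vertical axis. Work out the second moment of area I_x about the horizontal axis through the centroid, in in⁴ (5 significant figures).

I_x ≈ 119.12 in⁴

Decompose the section into non-overlapping parts with the origin at the bottom-left of its bounding rectangle.
Bottom plate: 10.4 × 0.5, A = 5.2 in², y = 0.25 in, Ī = 0.1083333 in⁴.
Web plate: 0.8 × 8, A = 6.4 in², y = 4.5 in, Ī = 34.13333 in⁴.
Top plate: 2.4 × 0.4, A = 0.96 in², y = 8.7 in, Ī = 0.0128 in⁴.
Centroid: ȳ = ΣA·y / ΣA = 3.061465 in.
Transfer each piece to the horizontal axis through the centroid using Ī + A·d² with d = y − 3.061465:
  bottom plate: d = -2.811465 in → contributes +41.21088 in⁴
  web plate: d = 1.438535 in → contributes +47.37738 in⁴
  top plate: d = 5.638535 in → contributes +30.53415 in⁴
Total I = 119.1224 in⁴.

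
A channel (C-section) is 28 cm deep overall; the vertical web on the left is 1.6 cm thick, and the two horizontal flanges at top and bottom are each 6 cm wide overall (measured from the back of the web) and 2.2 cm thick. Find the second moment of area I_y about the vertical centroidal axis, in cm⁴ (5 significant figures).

I_y ≈ 162.46 cm⁴

Break the section into simple shapes (no overlaps), measuring from the bottom-left corner of the bounding box.
Web: 1.6 × 28, A = 44.8 cm², x = 0.8 cm, Ī = 9.557333 cm⁴.
Top flange (beyond web): 4.4 × 2.2, A = 9.68 cm², x = 3.8 cm, Ī = 15.61707 cm⁴.
Bottom flange (beyond web): 4.4 × 2.2, A = 9.68 cm², x = 3.8 cm, Ī = 15.61707 cm⁴.
Centroid: x̄ = ΣA·x / ΣA = 1.705237 cm.
Transfer each piece to the vertical centroidal axis using Ī + A·d² with d = x − 1.705237:
  web: d = -0.9052369 cm → contributes +46.26887 cm⁴
  top flange (beyond web): d = 2.094763 cm → contributes +58.09322 cm⁴
  bottom flange (beyond web): d = 2.094763 cm → contributes +58.09322 cm⁴
Total I = 162.4553 cm⁴.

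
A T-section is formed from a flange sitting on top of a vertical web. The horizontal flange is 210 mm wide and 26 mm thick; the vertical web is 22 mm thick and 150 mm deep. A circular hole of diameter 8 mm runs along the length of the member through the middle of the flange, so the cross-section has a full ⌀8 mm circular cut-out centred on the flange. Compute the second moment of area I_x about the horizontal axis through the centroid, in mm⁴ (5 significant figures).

Break the section into simple shapes (no overlaps), measuring from the bottom-left corner of the bounding box.
Flange: 210 × 26, A = 5 460 mm², y = 163 mm, Ī = 307 580 mm⁴.
Web: 22 × 150, A = 3 300 mm², y = 75 mm, Ī = 6 187 500 mm⁴.
Hole (subtracted): ⌀8, A = 50.26548 mm², y = 163 mm, Ī = 201.0619 mm⁴.
Centroid: ȳ = ΣA·y / ΣA = 129.658 mm.
Transfer each piece to the horizontal axis through the centroid using Ī + A·d² with d = y − 129.658:
  flange: d = 33.342 mm → contributes +6 377 403 mm⁴
  web: d = -54.658 mm → contributes +16 046 239 mm⁴
  hole: d = 33.342 mm → contributes −56080.66 mm⁴
Total I = 22 367 561 mm⁴.

I_x ≈ 2.2368 × 10⁷ mm⁴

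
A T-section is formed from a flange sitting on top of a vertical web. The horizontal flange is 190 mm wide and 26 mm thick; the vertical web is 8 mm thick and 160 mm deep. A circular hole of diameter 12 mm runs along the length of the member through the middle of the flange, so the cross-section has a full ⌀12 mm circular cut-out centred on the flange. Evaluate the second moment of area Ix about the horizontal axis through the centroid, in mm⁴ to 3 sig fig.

Ix ≈ 1.18 × 10⁷ mm⁴

Decompose the section into non-overlapping parts with the origin at the bottom-left of its bounding rectangle.
Flange: 190 × 26, A = 4 940 mm², y = 173 mm, Ī = 278 287 mm⁴.
Web: 8 × 160, A = 1 280 mm², y = 80 mm, Ī = 2 730 667 mm⁴.
Hole (subtracted): ⌀12, A = 113.1 mm², y = 173 mm, Ī = 1017.9 mm⁴.
Centroid: ȳ = ΣA·y / ΣA = 153.51 mm.
Transfer each piece to the horizontal axis through the centroid using Ī + A·d² with d = y − 153.51:
  flange: d = 19.493 mm → contributes +2 155 315 mm⁴
  web: d = -73.507 mm → contributes +9 646 921 mm⁴
  hole: d = 19.493 mm → contributes −43 991 mm⁴
Total I = 11 758 245 mm⁴.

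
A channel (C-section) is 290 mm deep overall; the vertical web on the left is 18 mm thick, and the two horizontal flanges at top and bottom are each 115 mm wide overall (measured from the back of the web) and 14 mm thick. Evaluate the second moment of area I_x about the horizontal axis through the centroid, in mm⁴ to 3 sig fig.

I_x ≈ 8.84 × 10⁷ mm⁴

Split into non-overlapping primitives; take the origin at the lower-left of the bounding box.
Web: 18 × 290, A = 5 220 mm², y = 145 mm, Ī = 36 583 500 mm⁴.
Top flange (beyond web): 97 × 14, A = 1 358 mm², y = 283 mm, Ī = 22 181 mm⁴.
Bottom flange (beyond web): 97 × 14, A = 1 358 mm², y = 7 mm, Ī = 22 181 mm⁴.
By symmetry the centroid is at mid-height, ȳ = 145 mm.
Transfer each piece to the horizontal axis through the centroid using Ī + A·d² with d = y − 145:
  web: d = 0 mm → contributes +36 583 500 mm⁴
  top flange (beyond web): d = 138 mm → contributes +25 883 933 mm⁴
  bottom flange (beyond web): d = -138 mm → contributes +25 883 933 mm⁴
Total I = 88 351 365 mm⁴.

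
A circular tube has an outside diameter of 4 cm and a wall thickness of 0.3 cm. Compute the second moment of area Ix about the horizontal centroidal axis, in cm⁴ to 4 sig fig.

Break the section into simple shapes (no overlaps), measuring from the bottom-left corner of the bounding box.
Outer circle: ⌀4, A = 12.5664 cm², y = 2 cm, Ī = 12.5664 cm⁴.
Bore (subtracted): ⌀3.4, A = 9.0792 cm², y = 2 cm, Ī = 6.55972 cm⁴.
By symmetry the centroid is at mid-height, ȳ = 2 cm.
All pieces are centred on the horizontal centroidal axis, so I = ΣĪ (holes subtracted) = 6.00665 cm⁴.

Ix ≈ 6.007 cm⁴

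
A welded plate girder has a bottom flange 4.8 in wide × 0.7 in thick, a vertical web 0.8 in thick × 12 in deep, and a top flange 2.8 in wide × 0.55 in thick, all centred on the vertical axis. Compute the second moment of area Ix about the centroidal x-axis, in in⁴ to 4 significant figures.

Ix ≈ 302.1 in⁴

Treat the section as a set of non-overlapping primitives; coordinates are from the bounding-box lower-left.
Bottom plate: 4.8 × 0.7, A = 3.36 in², y = 0.35 in, Ī = 0.1372 in⁴.
Web plate: 0.8 × 12, A = 9.6 in², y = 6.7 in, Ī = 115.2 in⁴.
Top plate: 2.8 × 0.55, A = 1.54 in², y = 12.975 in, Ī = 0.0388208 in⁴.
Centroid: ȳ = ΣA·y / ΣA = 5.895 in.
Transfer each piece to the centroidal x-axis using Ī + A·d² with d = y − 5.895:
  bottom plate: d = -5.545 in → contributes +103.447 in⁴
  web plate: d = 0.805 in → contributes +121.421 in⁴
  top plate: d = 7.08 in → contributes +77.2335 in⁴
Total I = 302.102 in⁴.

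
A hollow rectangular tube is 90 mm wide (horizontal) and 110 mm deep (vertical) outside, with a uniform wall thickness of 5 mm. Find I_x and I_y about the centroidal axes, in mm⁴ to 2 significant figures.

I_x ≈ 3.3 × 10⁶ mm⁴, I_y ≈ 2.4 × 10⁶ mm⁴

Break the section into simple shapes (no overlaps), measuring from the bottom-left corner of the bounding box.
Outer rectangle: 90 × 110, A = 9 900 mm², y = 55 mm, Ī = 9 982 500 mm⁴.
Inner void (subtracted): 80 × 100, A = 8 000 mm², y = 55 mm, Ī = 6 666 667 mm⁴.
By symmetry the centroid is at mid-height, ȳ = 55 mm.
All pieces are centred on the centroidal x-axis, so I = ΣĪ (holes subtracted) = 3 315 833 mm⁴.
Repeating about the centroidal y-axis gives I_y = 2 415 833 mm⁴.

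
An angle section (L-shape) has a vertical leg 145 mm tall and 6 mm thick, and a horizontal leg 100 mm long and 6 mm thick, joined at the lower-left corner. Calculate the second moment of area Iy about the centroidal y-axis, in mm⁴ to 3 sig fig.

Treat the section as a set of non-overlapping primitives; coordinates are from the bounding-box lower-left.
Vertical leg: 6 × 145, A = 870 mm², x = 3 mm, Ī = 2 610 mm⁴.
Horizontal leg (remainder): 94 × 6, A = 564 mm², x = 53 mm, Ī = 415 292 mm⁴.
Centroid: x̄ = ΣA·x / ΣA = 22.665 mm.
Transfer each piece to the centroidal y-axis using Ī + A·d² with d = x − 22.665:
  vertical leg: d = -19.665 mm → contributes +339 059 mm⁴
  horizontal leg (remainder): d = 30.335 mm → contributes +934 282 mm⁴
Total I = 1 273 341 mm⁴.

Iy ≈ 1.27 × 10⁶ mm⁴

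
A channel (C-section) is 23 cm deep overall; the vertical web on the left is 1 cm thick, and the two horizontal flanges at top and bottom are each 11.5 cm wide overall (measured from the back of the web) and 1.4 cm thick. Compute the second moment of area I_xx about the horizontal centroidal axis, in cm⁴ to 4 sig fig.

Decompose the section into non-overlapping parts with the origin at the bottom-left of its bounding rectangle.
Web: 1 × 23, A = 23 cm², y = 11.5 cm, Ī = 1013.92 cm⁴.
Top flange (beyond web): 10.5 × 1.4, A = 14.7 cm², y = 22.3 cm, Ī = 2.401 cm⁴.
Bottom flange (beyond web): 10.5 × 1.4, A = 14.7 cm², y = 0.7 cm, Ī = 2.401 cm⁴.
By symmetry the centroid is at mid-height, ȳ = 11.5 cm.
Transfer each piece to the horizontal centroidal axis using Ī + A·d² with d = y − 11.5:
  web: d = 0 cm → contributes +1013.92 cm⁴
  top flange (beyond web): d = 10.8 cm → contributes +1717.01 cm⁴
  bottom flange (beyond web): d = -10.8 cm → contributes +1717.01 cm⁴
Total I = 4447.93 cm⁴.

I_xx ≈ 4448 cm⁴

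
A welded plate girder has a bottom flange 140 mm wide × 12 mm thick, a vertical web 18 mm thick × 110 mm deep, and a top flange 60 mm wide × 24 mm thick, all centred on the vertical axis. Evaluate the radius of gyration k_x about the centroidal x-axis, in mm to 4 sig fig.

Break the section into simple shapes (no overlaps), measuring from the bottom-left corner of the bounding box.
Bottom plate: 140 × 12, A = 1 680 mm², y = 6 mm, Ī = 20 160 mm⁴.
Web plate: 18 × 110, A = 1 980 mm², y = 67 mm, Ī = 1 996 500 mm⁴.
Top plate: 60 × 24, A = 1 440 mm², y = 134 mm, Ī = 69 120 mm⁴.
Centroid: ȳ = ΣA·y / ΣA = 65.8235 mm.
Transfer each piece to the centroidal x-axis using Ī + A·d² with d = y − 65.8235:
  bottom plate: d = -59.8235 mm → contributes +6 032 636 mm⁴
  web plate: d = 1.17647 mm → contributes +1 999 240 mm⁴
  top plate: d = 68.1765 mm → contributes +6 762 285 mm⁴
Total I = 14 794 161 mm⁴.
Radius of gyration: k = √(I/A) = √(14 794 161 / 5 100) = 53.8592 mm.

k_x ≈ 53.86 mm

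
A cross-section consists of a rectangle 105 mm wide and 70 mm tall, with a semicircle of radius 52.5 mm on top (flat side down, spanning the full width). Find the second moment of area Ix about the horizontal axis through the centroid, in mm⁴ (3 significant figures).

Ix ≈ 1.28 × 10⁷ mm⁴

Break the section into simple shapes (no overlaps), measuring from the bottom-left corner of the bounding box.
Rectangular body: 105 × 70, A = 7 350 mm², y = 35 mm, Ī = 3 001 250 mm⁴.
Semicircular cap: semicircle r = 52.5, A = 4329.5 mm², y = 92.282 mm, Ī = 833 814 mm⁴.
Centroid: ȳ = ΣA·y / ΣA = 56.234 mm.
Transfer each piece to the horizontal axis through the centroid using Ī + A·d² with d = y − 56.234:
  rectangular body: d = -21.234 mm → contributes +6 315 207 mm⁴
  semicircular cap: d = 36.048 mm → contributes +6 459 763 mm⁴
Total I = 12 774 971 mm⁴.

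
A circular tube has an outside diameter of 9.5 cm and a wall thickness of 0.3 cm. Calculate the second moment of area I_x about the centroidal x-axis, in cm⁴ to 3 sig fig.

Decompose the section into non-overlapping parts with the origin at the bottom-left of its bounding rectangle.
Outer circle: ⌀9.5, A = 70.882 cm², y = 4.75 cm, Ī = 399.82 cm⁴.
Bore (subtracted): ⌀8.9, A = 62.211 cm², y = 4.75 cm, Ī = 307.99 cm⁴.
By symmetry the centroid is at mid-height, ȳ = 4.75 cm.
All pieces are centred on the centroidal x-axis, so I = ΣĪ (holes subtracted) = 91.835 cm⁴.

I_x ≈ 91.8 cm⁴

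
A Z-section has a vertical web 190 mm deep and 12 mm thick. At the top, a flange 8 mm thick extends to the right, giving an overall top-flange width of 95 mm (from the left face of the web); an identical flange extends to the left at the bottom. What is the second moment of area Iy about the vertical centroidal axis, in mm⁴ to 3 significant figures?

Iy ≈ 3.79 × 10⁶ mm⁴

Break the section into simple shapes (no overlaps), measuring from the bottom-left corner of the bounding box.
Web: 12 × 190, A = 2 280 mm², x = 89 mm, Ī = 27 360 mm⁴.
Top flange (beyond web): 83 × 8, A = 664 mm², x = 136.5 mm, Ī = 381 191 mm⁴.
Bottom flange (beyond web): 83 × 8, A = 664 mm², x = 41.5 mm, Ī = 381 191 mm⁴.
Centroid: x̄ = ΣA·x / ΣA = 89 mm.
Transfer each piece to the vertical centroidal axis using Ī + A·d² with d = x − 89:
  web: d = 0 mm → contributes +27 360 mm⁴
  top flange (beyond web): d = 47.5 mm → contributes +1 879 341 mm⁴
  bottom flange (beyond web): d = -47.5 mm → contributes +1 879 341 mm⁴
Total I = 3 786 043 mm⁴.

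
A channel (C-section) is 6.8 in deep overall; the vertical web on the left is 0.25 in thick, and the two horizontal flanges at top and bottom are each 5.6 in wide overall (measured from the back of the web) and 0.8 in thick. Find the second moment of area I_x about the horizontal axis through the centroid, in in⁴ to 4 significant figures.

Treat the section as a set of non-overlapping primitives; coordinates are from the bounding-box lower-left.
Web: 0.25 × 6.8, A = 1.7 in², y = 3.4 in, Ī = 6.55067 in⁴.
Top flange (beyond web): 5.35 × 0.8, A = 4.28 in², y = 6.4 in, Ī = 0.228267 in⁴.
Bottom flange (beyond web): 5.35 × 0.8, A = 4.28 in², y = 0.4 in, Ī = 0.228267 in⁴.
By symmetry the centroid is at mid-height, ȳ = 3.4 in.
Transfer each piece to the horizontal axis through the centroid using Ī + A·d² with d = y − 3.4:
  web: d = 0 in → contributes +6.55067 in⁴
  top flange (beyond web): d = 3 in → contributes +38.7483 in⁴
  bottom flange (beyond web): d = -3 in → contributes +38.7483 in⁴
Total I = 84.0472 in⁴.

I_x ≈ 84.05 in⁴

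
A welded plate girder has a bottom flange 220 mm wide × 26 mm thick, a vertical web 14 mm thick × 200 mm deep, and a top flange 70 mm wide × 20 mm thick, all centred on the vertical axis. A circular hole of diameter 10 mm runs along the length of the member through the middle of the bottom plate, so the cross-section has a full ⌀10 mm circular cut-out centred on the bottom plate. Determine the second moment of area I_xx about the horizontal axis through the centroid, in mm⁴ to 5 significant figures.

I_xx ≈ 7.4925 × 10⁷ mm⁴

Decompose the section into non-overlapping parts with the origin at the bottom-left of its bounding rectangle.
Bottom plate: 220 × 26, A = 5 720 mm², y = 13 mm, Ī = 322226.7 mm⁴.
Web plate: 14 × 200, A = 2 800 mm², y = 126 mm, Ī = 9 333 333 mm⁴.
Top plate: 70 × 20, A = 1 400 mm², y = 236 mm, Ī = 46666.67 mm⁴.
Hole (subtracted): ⌀10, A = 78.53982 mm², y = 13 mm, Ī = 490.8739 mm⁴.
Centroid: ȳ = ΣA·y / ΣA = 76.87264 mm.
Transfer each piece to the horizontal axis through the centroid using Ī + A·d² with d = y − 76.87264:
  bottom plate: d = -63.87264 mm → contributes +23 658 188 mm⁴
  web plate: d = 49.12736 mm → contributes +16 091 128 mm⁴
  top plate: d = 159.1274 mm → contributes +35 496 792 mm⁴
  hole: d = -63.87264 mm → contributes −320910.8 mm⁴
Total I = 74 925 197 mm⁴.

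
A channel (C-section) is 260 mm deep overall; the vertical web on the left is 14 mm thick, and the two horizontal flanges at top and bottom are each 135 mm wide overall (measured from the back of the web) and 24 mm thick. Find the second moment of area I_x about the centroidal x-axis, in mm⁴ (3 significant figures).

I_x ≈ 1.02 × 10⁸ mm⁴

Break the section into simple shapes (no overlaps), measuring from the bottom-left corner of the bounding box.
Web: 14 × 260, A = 3 640 mm², y = 130 mm, Ī = 20 505 333 mm⁴.
Top flange (beyond web): 121 × 24, A = 2 904 mm², y = 248 mm, Ī = 139 392 mm⁴.
Bottom flange (beyond web): 121 × 24, A = 2 904 mm², y = 12 mm, Ī = 139 392 mm⁴.
By symmetry the centroid is at mid-height, ȳ = 130 mm.
Transfer each piece to the centroidal x-axis using Ī + A·d² with d = y − 130:
  web: d = 0 mm → contributes +20 505 333 mm⁴
  top flange (beyond web): d = 118 mm → contributes +40 574 688 mm⁴
  bottom flange (beyond web): d = -118 mm → contributes +40 574 688 mm⁴
Total I = 101 654 709 mm⁴.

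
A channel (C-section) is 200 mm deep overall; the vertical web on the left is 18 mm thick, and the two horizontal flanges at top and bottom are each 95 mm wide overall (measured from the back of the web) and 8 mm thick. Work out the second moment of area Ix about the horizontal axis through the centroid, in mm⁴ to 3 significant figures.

Split into non-overlapping primitives; take the origin at the lower-left of the bounding box.
Web: 18 × 200, A = 3 600 mm², y = 100 mm, Ī = 12 000 000 mm⁴.
Top flange (beyond web): 77 × 8, A = 616 mm², y = 196 mm, Ī = 3285.3 mm⁴.
Bottom flange (beyond web): 77 × 8, A = 616 mm², y = 4 mm, Ī = 3285.3 mm⁴.
By symmetry the centroid is at mid-height, ȳ = 100 mm.
Transfer each piece to the horizontal axis through the centroid using Ī + A·d² with d = y − 100:
  web: d = 0 mm → contributes +12 000 000 mm⁴
  top flange (beyond web): d = 96 mm → contributes +5 680 341 mm⁴
  bottom flange (beyond web): d = -96 mm → contributes +5 680 341 mm⁴
Total I = 23 360 683 mm⁴.

Ix ≈ 2.34 × 10⁷ mm⁴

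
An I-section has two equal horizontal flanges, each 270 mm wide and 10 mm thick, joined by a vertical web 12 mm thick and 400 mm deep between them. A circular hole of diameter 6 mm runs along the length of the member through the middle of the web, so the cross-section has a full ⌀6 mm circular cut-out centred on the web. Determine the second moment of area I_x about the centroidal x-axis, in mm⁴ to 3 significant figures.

I_x ≈ 2.91 × 10⁸ mm⁴

Decompose the section into non-overlapping parts with the origin at the bottom-left of its bounding rectangle.
Bottom flange: 270 × 10, A = 2 700 mm², y = 5 mm, Ī = 22 500 mm⁴.
Web: 12 × 400, A = 4 800 mm², y = 210 mm, Ī = 64 000 000 mm⁴.
Top flange: 270 × 10, A = 2 700 mm², y = 415 mm, Ī = 22 500 mm⁴.
Hole (subtracted): ⌀6, A = 28.274 mm², y = 210 mm, Ī = 63.617 mm⁴.
By symmetry the centroid is at mid-height, ȳ = 210 mm.
Transfer each piece to the centroidal x-axis using Ī + A·d² with d = y − 210:
  bottom flange: d = -205 mm → contributes +113 490 000 mm⁴
  web: d = 0 mm → contributes +64 000 000 mm⁴
  top flange: d = 205 mm → contributes +113 490 000 mm⁴
  hole: d = 0 mm → contributes −63.617 mm⁴
Total I = 290 979 936 mm⁴.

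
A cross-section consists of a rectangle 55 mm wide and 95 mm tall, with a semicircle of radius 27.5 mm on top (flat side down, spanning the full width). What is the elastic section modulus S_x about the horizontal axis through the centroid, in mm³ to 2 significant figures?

Decompose the section into non-overlapping parts with the origin at the bottom-left of its bounding rectangle.
Rectangular body: 55 × 95, A = 5 225 mm², y = 47.5 mm, Ī = 3 929 635 mm⁴.
Semicircular cap: semicircle r = 27.5, A = 1 188 mm², y = 106.7 mm, Ī = 62 772 mm⁴.
Centroid: ȳ = ΣA·y / ΣA = 58.46 mm.
Transfer each piece to the horizontal axis through the centroid using Ī + A·d² with d = y − 58.46:
  rectangular body: d = -10.96 mm → contributes +4 557 360 mm⁴
  semicircular cap: d = 48.21 mm → contributes +2 823 795 mm⁴
Total I = 7 381 155 mm⁴.
Extreme fibre distance c = 64.04 mm; S = I/c = 115 260 mm³.

S_x ≈ 1.2 × 10⁵ mm³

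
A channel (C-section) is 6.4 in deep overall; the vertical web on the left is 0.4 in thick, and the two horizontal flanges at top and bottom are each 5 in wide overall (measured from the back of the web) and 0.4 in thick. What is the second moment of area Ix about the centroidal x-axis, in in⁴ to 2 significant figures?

Break the section into simple shapes (no overlaps), measuring from the bottom-left corner of the bounding box.
Web: 0.4 × 6.4, A = 2.56 in², y = 3.2 in, Ī = 8.738 in⁴.
Top flange (beyond web): 4.6 × 0.4, A = 1.84 in², y = 6.2 in, Ī = 0.02453 in⁴.
Bottom flange (beyond web): 4.6 × 0.4, A = 1.84 in², y = 0.2 in, Ī = 0.02453 in⁴.
By symmetry the centroid is at mid-height, ȳ = 3.2 in.
Transfer each piece to the centroidal x-axis using Ī + A·d² with d = y − 3.2:
  web: d = 0 in → contributes +8.738 in⁴
  top flange (beyond web): d = 3 in → contributes +16.58 in⁴
  bottom flange (beyond web): d = -3 in → contributes +16.58 in⁴
Total I = 41.91 in⁴.

Ix ≈ 42 in⁴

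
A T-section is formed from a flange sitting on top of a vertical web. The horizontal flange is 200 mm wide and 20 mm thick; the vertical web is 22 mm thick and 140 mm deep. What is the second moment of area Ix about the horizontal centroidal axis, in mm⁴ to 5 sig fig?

Ix ≈ 1.6301 × 10⁷ mm⁴

Treat the section as a set of non-overlapping primitives; coordinates are from the bounding-box lower-left.
Flange: 200 × 20, A = 4 000 mm², y = 150 mm, Ī = 133333.3 mm⁴.
Web: 22 × 140, A = 3 080 mm², y = 70 mm, Ī = 5 030 667 mm⁴.
Centroid: ȳ = ΣA·y / ΣA = 115.1977 mm.
Transfer each piece to the horizontal centroidal axis using Ī + A·d² with d = y − 115.1977:
  flange: d = 34.80226 mm → contributes +4 978 123 mm⁴
  web: d = -45.19774 mm → contributes +11 322 601 mm⁴
Total I = 16 300 723 mm⁴.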